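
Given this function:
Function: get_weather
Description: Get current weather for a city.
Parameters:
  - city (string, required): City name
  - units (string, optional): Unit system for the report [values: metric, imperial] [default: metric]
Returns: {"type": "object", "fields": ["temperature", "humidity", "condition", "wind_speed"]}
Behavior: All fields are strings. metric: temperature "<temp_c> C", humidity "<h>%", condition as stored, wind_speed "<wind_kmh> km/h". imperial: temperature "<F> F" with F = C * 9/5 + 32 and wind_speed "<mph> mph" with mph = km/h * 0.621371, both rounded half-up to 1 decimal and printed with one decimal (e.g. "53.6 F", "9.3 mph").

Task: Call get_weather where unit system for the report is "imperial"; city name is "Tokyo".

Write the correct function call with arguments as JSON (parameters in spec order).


Mapping each described value to its parameter name:
  'Unit system for the report' -> units = "imperial"
  'City name' -> city = "Tokyo"
get_weather({"city": "Tokyo", "units": "imperial"})


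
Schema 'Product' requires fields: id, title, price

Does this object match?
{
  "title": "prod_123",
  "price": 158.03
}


Checking required fields...
Missing: id
Invalid - missing required field 'id'


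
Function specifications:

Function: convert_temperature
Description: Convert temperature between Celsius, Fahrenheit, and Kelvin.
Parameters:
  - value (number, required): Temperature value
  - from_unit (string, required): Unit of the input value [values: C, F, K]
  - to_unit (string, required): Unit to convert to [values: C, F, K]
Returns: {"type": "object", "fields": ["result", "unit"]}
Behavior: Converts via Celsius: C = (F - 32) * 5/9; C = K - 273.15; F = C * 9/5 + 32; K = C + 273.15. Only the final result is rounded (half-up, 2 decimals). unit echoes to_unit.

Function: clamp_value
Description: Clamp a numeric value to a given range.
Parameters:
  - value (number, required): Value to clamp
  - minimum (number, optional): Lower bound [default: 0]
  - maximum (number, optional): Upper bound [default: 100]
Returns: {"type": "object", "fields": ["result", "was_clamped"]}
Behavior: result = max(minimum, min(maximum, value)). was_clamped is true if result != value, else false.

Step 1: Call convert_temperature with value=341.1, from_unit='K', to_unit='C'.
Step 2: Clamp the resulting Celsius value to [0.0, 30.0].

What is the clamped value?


Step 1: convert_temperature(value=341.1, from_unit=K, to_unit=C)
  To C: 341.1 - 273.15 = 67.95
  Target is C: 67.95
  Round to 2 decimals: 67.95
  -> result = 67.95 C
Step 2: clamp_value(value=67.95, minimum=0.0, maximum=30.0)
  result = max(0.0, min(30.0, 67.95)) = max(0.0, 30.0) = 30.0
  was_clamped = (30.0 != 67.95) = true
  -> result = 30.0
30.0


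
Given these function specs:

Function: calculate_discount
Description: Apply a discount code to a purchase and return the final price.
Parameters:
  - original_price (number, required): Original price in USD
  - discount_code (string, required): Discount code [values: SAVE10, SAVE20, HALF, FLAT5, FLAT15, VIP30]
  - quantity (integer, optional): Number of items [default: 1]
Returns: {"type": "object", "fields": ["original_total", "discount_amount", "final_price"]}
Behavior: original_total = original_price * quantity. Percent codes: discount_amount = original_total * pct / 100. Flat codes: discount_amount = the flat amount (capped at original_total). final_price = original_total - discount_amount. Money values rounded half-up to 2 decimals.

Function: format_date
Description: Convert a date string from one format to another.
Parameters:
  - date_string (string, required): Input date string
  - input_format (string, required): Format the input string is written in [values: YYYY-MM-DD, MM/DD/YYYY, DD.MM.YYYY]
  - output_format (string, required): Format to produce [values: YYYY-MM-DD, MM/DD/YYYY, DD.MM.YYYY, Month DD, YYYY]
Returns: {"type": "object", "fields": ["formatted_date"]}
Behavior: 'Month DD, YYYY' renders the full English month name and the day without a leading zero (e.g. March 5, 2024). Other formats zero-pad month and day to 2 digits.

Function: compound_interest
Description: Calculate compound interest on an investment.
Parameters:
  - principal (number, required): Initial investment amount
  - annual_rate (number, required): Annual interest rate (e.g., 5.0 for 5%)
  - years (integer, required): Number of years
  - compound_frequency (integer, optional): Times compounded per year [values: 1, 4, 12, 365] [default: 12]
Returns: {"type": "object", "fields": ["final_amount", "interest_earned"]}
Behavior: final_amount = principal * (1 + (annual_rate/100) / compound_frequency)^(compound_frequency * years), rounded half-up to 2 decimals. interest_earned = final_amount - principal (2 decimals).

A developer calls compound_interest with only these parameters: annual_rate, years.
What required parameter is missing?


Required parameters: principal, annual_rate, years
Provided: annual_rate, years
Missing: principal
principal


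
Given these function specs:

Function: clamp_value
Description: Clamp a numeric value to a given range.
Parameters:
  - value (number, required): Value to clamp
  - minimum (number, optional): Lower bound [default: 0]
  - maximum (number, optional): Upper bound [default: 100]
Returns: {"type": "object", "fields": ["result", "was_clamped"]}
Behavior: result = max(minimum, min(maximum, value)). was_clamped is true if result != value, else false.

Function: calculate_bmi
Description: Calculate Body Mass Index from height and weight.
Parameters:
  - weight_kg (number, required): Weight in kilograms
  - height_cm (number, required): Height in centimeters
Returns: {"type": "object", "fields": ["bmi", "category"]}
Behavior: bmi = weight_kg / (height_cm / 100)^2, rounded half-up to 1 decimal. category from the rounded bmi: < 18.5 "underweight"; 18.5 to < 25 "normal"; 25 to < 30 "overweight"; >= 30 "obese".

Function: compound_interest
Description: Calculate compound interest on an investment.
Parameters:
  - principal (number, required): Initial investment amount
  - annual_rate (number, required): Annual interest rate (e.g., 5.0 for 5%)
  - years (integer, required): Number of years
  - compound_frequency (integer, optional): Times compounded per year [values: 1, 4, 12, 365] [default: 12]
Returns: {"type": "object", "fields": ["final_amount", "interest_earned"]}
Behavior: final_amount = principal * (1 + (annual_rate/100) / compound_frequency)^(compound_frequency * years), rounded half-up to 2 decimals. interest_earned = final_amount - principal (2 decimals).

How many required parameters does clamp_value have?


Parameters of clamp_value: value (required), minimum (optional), maximum (optional)
Required count:
1


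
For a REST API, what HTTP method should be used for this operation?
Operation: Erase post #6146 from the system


GET = read, POST = create, PUT = update/replace, DELETE = remove
This operation is a removal.
DELETE


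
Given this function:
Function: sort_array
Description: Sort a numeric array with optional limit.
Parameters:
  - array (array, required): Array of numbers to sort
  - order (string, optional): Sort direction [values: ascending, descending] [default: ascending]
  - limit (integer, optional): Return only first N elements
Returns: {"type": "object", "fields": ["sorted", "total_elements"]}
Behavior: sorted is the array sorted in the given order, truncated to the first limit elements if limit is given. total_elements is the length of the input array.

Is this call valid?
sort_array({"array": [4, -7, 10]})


Checking all required parameters present and types match... All valid.
Valid


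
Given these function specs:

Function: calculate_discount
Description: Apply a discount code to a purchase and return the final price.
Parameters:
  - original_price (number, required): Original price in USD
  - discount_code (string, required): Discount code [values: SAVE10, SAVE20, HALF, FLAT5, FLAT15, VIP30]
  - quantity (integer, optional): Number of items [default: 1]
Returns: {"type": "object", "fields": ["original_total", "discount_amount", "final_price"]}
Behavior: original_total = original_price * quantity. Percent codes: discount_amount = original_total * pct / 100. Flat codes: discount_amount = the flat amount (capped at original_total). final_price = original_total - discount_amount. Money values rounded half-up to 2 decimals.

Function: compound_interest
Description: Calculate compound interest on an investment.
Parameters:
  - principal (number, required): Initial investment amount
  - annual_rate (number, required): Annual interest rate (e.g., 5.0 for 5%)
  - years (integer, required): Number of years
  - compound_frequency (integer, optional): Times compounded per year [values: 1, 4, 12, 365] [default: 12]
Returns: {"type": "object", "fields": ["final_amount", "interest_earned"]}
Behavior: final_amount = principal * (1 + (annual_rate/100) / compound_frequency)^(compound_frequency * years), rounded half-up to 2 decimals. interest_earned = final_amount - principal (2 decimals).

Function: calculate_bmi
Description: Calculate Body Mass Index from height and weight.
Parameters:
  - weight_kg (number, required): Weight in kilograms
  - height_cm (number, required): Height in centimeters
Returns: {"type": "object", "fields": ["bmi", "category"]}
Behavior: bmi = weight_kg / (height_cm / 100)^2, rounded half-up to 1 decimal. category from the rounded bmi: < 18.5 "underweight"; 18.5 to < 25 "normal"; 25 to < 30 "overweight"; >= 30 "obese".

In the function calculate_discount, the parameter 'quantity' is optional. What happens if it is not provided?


The calculate_discount spec declares:
  - quantity (integer, optional): Number of items [default: 1]
It defaults to 1


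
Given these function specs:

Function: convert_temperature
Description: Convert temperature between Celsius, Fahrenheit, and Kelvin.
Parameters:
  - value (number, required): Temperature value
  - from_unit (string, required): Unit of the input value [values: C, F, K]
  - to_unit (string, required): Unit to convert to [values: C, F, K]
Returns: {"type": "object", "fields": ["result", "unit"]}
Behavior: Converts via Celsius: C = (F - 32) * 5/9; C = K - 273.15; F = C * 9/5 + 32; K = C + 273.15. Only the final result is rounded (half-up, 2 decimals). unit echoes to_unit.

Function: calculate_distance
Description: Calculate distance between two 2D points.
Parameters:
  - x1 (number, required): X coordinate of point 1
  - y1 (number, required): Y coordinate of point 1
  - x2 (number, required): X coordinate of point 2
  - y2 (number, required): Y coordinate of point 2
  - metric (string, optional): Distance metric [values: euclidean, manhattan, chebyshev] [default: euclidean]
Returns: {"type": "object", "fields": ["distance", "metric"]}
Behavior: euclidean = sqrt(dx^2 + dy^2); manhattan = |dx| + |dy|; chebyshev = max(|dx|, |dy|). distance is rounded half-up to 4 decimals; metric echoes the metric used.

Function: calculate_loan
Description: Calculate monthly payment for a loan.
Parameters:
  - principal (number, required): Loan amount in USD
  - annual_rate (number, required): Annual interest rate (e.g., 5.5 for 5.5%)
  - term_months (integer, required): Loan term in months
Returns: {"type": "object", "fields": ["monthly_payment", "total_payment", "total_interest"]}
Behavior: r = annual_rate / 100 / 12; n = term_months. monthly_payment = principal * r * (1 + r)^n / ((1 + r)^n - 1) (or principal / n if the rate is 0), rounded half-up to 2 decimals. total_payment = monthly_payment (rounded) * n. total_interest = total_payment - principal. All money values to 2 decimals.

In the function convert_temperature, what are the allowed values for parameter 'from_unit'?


The convert_temperature spec declares:
  - from_unit (string, required): Unit of the input value [values: C, F, K]
Allowed values:
C, F, K


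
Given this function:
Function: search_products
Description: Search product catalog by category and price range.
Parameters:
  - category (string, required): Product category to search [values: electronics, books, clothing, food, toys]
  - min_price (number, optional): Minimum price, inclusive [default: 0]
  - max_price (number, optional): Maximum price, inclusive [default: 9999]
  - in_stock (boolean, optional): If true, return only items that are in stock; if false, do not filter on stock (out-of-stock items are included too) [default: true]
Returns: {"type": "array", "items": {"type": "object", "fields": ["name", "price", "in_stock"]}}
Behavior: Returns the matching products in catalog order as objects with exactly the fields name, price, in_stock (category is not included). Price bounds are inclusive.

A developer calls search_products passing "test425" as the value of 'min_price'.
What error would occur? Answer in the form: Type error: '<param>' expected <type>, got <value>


Spec: 'min_price' is declared as number; "test425" is a string.
Type error: 'min_price' expected number, got "test425"


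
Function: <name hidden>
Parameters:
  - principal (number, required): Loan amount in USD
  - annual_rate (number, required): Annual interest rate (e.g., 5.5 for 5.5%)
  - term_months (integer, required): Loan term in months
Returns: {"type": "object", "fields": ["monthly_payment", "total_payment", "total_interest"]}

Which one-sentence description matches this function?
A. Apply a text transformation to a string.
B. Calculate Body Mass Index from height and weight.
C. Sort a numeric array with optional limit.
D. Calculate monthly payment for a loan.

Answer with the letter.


Parameters principal, annual_rate, term_months and return ["monthly_payment", "total_payment", "total_interest"] fit: Calculate monthly payment for a loan.
D


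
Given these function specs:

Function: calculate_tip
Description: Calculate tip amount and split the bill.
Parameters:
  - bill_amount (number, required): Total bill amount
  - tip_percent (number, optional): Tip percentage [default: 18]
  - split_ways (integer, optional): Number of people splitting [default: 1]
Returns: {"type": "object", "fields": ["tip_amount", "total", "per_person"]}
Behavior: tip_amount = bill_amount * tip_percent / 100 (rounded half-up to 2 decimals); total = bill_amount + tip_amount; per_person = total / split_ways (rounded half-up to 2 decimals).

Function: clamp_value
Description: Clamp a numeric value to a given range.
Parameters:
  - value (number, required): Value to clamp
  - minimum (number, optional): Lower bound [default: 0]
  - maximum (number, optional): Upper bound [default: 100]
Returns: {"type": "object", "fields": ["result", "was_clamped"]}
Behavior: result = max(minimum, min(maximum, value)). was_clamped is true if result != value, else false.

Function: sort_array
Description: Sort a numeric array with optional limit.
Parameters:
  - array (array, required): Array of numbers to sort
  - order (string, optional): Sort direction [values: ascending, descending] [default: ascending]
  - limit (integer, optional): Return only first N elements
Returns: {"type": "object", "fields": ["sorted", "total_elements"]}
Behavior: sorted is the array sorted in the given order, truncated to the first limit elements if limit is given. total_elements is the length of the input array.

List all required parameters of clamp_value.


Parameters of clamp_value and their required/optional flag:
  value: required
  minimum: optional
  maximum: optional
value


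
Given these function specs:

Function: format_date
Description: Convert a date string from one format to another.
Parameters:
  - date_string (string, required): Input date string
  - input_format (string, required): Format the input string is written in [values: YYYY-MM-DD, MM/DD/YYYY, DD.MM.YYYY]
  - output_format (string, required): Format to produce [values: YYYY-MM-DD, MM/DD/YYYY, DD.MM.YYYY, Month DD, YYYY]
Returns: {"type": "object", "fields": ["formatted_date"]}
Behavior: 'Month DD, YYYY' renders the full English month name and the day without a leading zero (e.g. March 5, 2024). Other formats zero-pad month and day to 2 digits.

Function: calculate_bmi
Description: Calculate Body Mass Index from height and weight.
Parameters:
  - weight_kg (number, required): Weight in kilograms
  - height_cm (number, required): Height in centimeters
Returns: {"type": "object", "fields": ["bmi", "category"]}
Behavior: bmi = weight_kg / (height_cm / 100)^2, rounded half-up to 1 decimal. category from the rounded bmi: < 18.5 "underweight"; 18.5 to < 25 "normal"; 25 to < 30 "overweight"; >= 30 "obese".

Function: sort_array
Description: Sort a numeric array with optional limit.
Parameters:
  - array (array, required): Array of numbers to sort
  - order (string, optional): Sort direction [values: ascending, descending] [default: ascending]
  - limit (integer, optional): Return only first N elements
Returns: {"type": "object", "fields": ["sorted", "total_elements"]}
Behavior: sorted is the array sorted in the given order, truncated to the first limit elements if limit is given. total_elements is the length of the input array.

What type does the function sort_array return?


The sort_array spec declares Returns: {"type": "object", "fields": ["sorted", "total_elements"]}
Type:
object


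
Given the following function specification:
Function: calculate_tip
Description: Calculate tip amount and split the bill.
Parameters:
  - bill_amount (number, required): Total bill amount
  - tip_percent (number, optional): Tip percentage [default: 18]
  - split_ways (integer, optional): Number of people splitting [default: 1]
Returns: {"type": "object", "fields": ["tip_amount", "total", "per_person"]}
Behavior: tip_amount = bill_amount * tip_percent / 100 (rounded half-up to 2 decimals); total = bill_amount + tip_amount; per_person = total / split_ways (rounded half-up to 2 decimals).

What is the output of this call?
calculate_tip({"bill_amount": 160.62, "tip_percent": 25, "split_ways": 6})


tip_amount = 160.62 * 25/100 = 40.155 -> 40.16
total = 160.62 + 40.16 = 200.78
per_person = 200.78 / 6 = 33.463333 -> 33.46
Output:
{"tip_amount": 40.16, "total": 200.78, "per_person": 33.46}


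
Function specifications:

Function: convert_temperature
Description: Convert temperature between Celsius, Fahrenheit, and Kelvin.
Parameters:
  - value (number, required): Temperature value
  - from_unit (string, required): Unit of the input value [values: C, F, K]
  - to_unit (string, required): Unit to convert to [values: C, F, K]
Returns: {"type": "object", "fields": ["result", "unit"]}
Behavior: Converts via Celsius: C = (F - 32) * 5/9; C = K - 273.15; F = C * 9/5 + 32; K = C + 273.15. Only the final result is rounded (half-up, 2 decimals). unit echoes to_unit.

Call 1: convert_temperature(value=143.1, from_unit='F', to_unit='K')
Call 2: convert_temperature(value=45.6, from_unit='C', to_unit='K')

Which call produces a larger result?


Call 1:
  To C: (143.1 - 32) * 5/9 = 61.722222
  To K: 61.722222 + 273.15 = 334.872222
  Round to 2 decimals: 334.87
  -> 334.87 K
Call 2:
  Input already in C: 45.6
  To K: 45.6 + 273.15 = 318.75
  Round to 2 decimals: 318.75
  -> 318.75 K
Call 1 (334.87 K)


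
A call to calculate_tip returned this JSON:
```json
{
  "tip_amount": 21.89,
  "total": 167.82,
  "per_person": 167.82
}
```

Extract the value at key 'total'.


167.82


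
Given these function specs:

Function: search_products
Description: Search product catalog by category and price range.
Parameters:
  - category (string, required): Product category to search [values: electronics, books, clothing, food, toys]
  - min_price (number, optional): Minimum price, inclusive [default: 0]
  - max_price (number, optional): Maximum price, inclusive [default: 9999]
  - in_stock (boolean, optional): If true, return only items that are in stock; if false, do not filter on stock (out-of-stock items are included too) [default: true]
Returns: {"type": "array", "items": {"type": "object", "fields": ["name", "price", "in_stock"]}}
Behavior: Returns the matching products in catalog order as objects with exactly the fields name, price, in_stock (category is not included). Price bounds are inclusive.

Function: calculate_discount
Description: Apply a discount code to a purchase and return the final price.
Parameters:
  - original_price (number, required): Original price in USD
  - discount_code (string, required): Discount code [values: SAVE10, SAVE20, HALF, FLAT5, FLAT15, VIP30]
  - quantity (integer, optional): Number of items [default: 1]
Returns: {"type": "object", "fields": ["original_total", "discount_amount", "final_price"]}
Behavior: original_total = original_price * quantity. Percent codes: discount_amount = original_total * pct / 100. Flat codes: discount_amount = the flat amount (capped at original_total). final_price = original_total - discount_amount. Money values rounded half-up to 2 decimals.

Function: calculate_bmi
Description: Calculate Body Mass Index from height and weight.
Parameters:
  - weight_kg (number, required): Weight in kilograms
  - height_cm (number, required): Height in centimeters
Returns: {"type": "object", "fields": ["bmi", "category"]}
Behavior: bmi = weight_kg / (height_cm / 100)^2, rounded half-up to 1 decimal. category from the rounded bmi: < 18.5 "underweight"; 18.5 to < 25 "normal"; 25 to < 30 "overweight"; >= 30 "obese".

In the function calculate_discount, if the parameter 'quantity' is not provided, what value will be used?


The calculate_discount spec declares:
  - quantity (integer, optional): Number of items [default: 1]
Default:
1


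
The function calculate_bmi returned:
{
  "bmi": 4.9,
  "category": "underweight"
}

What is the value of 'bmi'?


4.9


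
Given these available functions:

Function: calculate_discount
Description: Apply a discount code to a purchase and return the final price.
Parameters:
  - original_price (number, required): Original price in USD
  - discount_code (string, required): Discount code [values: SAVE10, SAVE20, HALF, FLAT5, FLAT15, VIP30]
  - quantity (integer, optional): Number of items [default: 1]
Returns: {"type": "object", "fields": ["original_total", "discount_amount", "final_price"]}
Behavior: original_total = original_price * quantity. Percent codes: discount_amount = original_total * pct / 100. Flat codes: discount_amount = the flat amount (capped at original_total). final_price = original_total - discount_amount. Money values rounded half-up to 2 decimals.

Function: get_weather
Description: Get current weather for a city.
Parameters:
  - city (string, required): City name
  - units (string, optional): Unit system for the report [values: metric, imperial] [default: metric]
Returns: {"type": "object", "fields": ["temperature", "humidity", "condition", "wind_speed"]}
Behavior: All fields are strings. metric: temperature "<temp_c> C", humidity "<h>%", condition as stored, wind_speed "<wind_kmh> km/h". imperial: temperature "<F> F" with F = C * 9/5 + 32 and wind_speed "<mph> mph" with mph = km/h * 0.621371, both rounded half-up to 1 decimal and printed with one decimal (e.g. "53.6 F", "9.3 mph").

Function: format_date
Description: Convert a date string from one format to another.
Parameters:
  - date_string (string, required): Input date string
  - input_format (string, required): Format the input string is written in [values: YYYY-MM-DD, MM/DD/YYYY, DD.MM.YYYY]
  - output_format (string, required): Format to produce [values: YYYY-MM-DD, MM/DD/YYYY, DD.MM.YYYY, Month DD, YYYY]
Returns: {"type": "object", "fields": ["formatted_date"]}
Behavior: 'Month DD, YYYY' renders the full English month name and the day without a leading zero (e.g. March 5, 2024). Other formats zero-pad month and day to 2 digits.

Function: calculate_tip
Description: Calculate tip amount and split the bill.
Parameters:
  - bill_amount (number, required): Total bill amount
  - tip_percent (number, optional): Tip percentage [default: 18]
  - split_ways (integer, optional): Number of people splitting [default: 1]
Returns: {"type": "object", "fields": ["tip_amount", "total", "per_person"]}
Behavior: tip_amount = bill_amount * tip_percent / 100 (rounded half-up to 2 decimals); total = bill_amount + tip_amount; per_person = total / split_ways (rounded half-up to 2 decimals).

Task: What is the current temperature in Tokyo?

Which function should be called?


The task needs a function whose description is: Get current weather for a city.
get_weather


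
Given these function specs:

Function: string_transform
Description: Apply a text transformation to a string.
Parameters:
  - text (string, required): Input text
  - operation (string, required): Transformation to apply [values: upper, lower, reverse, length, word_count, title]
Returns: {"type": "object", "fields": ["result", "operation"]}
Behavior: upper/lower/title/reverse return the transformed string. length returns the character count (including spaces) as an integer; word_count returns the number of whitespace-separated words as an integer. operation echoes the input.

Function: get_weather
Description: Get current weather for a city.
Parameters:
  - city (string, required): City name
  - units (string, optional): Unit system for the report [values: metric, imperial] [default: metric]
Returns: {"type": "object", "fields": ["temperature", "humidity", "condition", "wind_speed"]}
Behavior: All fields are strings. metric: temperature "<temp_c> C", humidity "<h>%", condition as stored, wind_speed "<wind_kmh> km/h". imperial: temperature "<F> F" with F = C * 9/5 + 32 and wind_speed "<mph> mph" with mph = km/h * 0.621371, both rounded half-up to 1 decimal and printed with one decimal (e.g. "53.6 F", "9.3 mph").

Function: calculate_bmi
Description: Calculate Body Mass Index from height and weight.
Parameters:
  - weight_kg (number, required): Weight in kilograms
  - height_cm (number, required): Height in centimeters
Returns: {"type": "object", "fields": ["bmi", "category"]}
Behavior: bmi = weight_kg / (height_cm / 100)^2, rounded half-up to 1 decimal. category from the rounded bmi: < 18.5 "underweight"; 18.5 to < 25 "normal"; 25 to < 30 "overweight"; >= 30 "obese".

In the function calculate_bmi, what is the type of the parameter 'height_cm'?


The calculate_bmi spec declares:
  - height_cm (number, required): Height in centimeters
Type:
number


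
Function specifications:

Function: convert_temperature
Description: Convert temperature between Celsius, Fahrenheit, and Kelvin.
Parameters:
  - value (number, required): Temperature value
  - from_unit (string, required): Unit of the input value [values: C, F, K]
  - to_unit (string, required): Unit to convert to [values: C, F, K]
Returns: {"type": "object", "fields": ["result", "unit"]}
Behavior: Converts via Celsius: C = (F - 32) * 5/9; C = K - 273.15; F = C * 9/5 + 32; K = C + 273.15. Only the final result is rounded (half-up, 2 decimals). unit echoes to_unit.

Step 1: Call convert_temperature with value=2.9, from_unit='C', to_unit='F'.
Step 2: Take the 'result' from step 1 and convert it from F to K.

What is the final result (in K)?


Step 1: convert_temperature(value=2.9, from_unit=C, to_unit=F)
  Input already in C: 2.9
  To F: 2.9 * 9/5 + 32 = 37.22
  Round to 2 decimals: 37.22
  -> result = 37.22 F
Step 2: convert_temperature(value=37.22, from_unit=F, to_unit=K)
  To C: (37.22 - 32) * 5/9 = 2.9
  To K: 2.9 + 273.15 = 276.05
  Round to 2 decimals: 276.05
  -> result = 276.05 K
276.05 K


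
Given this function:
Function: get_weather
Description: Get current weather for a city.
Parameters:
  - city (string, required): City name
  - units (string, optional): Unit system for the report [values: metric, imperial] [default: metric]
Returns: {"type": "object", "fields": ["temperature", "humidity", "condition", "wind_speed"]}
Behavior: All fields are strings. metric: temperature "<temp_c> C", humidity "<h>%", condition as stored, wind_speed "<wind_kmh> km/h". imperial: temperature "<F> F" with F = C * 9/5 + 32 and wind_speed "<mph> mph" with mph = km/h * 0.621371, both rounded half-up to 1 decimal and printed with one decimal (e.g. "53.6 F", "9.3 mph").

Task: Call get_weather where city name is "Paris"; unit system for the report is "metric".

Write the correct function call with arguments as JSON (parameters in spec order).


Mapping each described value to its parameter name:
  'City name' -> city = "Paris"
  'Unit system for the report' -> units = "metric"
get_weather({"city": "Paris", "units": "metric"})


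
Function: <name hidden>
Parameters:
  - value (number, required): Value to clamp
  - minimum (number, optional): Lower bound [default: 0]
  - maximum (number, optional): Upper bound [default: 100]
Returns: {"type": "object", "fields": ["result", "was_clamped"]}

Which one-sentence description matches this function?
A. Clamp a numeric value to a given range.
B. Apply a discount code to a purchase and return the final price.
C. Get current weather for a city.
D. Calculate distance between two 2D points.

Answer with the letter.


Parameters value, minimum, maximum and return ["result", "was_clamped"] fit: Clamp a numeric value to a given range.
A


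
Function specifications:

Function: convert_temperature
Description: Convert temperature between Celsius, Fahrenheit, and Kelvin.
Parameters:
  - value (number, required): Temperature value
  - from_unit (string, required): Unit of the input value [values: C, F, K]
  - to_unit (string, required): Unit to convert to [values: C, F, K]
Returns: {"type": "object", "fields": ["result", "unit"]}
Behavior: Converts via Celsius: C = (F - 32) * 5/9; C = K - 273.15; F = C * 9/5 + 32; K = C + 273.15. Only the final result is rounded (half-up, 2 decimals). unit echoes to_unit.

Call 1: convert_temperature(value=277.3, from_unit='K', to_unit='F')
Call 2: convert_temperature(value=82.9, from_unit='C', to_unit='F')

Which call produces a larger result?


Call 1:
  To C: 277.3 - 273.15 = 4.15
  To F: 4.15 * 9/5 + 32 = 39.47
  Round to 2 decimals: 39.47
  -> 39.47 F
Call 2:
  Input already in C: 82.9
  To F: 82.9 * 9/5 + 32 = 181.22
  Round to 2 decimals: 181.22
  -> 181.22 F
Call 2 (181.22 F)


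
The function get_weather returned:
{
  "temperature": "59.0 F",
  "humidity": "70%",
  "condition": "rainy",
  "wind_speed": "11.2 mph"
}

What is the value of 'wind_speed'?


11.2 mph


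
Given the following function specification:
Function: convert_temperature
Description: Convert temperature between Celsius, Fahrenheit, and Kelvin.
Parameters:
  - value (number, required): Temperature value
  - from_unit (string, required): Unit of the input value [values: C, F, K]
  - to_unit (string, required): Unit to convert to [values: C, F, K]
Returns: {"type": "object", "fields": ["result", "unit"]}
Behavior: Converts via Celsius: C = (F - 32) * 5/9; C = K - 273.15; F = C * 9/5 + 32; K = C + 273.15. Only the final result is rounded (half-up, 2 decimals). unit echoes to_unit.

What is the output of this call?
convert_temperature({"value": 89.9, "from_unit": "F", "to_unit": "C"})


To C: (89.9 - 32) * 5/9 = 32.166667
Target is C: 32.166667
Round to 2 decimals: 32.17
Output:
{"result": 32.17, "unit": "C"}


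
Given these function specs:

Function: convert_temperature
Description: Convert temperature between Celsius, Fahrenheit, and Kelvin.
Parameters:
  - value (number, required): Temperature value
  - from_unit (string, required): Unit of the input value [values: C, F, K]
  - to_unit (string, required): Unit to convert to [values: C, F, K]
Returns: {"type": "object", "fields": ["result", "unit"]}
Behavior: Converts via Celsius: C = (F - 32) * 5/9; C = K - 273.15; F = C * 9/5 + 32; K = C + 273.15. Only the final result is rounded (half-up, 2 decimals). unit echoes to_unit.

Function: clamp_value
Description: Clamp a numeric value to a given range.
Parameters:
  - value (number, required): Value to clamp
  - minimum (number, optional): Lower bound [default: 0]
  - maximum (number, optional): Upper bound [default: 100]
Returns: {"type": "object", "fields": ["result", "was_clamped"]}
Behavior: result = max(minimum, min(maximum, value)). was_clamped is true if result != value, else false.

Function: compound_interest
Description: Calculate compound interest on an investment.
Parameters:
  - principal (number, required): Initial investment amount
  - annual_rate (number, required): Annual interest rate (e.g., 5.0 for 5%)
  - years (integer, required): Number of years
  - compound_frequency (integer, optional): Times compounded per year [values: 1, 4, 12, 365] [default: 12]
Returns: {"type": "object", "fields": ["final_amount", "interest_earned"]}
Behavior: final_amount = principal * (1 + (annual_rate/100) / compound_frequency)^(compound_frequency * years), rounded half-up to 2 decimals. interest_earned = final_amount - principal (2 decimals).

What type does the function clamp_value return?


The clamp_value spec declares Returns: {"type": "object", "fields": ["result", "was_clamped"]}
Type:
object


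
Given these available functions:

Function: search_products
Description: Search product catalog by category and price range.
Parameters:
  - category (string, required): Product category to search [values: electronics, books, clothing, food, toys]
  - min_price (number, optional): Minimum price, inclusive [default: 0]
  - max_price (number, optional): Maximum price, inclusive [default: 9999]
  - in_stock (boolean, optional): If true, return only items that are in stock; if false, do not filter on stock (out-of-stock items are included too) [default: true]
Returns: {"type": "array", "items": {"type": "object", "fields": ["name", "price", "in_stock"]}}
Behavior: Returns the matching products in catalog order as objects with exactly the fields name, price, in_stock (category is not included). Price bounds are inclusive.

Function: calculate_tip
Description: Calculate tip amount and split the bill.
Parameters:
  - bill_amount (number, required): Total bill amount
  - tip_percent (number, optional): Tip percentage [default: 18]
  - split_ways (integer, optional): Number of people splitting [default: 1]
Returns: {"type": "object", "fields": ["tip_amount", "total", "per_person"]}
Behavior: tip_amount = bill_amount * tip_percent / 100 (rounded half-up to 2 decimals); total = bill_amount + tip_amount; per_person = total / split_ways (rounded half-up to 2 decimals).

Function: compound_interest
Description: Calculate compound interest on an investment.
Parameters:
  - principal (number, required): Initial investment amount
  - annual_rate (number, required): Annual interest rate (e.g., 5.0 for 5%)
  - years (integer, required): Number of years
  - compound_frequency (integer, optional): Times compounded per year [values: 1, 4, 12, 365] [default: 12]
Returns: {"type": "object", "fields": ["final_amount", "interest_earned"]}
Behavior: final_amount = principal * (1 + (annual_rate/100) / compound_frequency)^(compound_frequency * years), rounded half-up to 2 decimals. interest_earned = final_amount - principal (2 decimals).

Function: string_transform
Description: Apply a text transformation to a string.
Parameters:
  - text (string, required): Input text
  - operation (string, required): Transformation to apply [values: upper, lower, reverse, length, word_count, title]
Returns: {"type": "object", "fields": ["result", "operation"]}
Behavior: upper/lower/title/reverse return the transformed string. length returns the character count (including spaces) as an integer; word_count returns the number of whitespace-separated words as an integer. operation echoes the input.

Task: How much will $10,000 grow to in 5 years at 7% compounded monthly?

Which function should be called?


The task needs a function whose description is: Calculate compound interest on an investment.
compound_interest


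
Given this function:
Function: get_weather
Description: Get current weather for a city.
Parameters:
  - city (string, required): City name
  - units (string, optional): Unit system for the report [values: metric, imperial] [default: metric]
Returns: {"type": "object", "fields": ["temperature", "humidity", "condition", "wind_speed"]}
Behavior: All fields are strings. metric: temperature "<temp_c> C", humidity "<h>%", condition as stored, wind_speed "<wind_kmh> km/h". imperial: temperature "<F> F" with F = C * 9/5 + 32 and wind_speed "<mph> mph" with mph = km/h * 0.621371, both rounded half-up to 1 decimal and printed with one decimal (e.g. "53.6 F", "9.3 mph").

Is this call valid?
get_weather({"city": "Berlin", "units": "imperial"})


Checking all required parameters present and types match... All valid.
Valid


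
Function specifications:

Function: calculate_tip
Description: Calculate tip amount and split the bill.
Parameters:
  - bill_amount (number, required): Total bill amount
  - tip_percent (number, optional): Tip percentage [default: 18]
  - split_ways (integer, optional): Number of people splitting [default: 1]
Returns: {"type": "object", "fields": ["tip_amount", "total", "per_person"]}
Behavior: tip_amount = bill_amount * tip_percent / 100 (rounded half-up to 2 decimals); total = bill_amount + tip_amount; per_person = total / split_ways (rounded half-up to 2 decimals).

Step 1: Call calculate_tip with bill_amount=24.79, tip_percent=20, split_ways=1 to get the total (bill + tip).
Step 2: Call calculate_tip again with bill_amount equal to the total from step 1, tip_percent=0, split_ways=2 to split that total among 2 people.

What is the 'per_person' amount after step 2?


Step 1: calculate_tip(bill_amount=24.79, tip_percent=20, split_ways=1)
  tip_amount = 24.79 * 20/100 = 4.958 -> 4.96
  total = 24.79 + 4.96 = 29.75
  per_person = 29.75 / 1 = 29.75 -> 29.75
  -> total = 29.75
Step 2: calculate_tip(bill_amount=29.75, tip_percent=0, split_ways=2)
  tip_amount = 29.75 * 0/100 = 0 -> 0.00
  total = 29.75 + 0.00 = 29.75
  per_person = 29.75 / 2 = 14.875 -> 14.88
  -> per_person = 14.88
$14.88


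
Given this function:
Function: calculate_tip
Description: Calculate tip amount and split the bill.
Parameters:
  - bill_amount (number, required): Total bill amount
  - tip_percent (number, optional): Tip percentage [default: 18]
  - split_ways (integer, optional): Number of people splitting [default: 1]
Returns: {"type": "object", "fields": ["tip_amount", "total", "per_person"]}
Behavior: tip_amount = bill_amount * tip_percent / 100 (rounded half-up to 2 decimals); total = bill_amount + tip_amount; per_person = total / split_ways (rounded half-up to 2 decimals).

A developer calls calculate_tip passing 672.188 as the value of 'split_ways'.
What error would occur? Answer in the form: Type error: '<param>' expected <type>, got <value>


Spec: 'split_ways' is declared as integer; 672.188 is a non-integer number.
Type error: 'split_ways' expected integer, got 672.188


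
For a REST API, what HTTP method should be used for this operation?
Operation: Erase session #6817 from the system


GET = read, POST = create, PUT = update/replace, DELETE = remove
This operation is a removal.
DELETE


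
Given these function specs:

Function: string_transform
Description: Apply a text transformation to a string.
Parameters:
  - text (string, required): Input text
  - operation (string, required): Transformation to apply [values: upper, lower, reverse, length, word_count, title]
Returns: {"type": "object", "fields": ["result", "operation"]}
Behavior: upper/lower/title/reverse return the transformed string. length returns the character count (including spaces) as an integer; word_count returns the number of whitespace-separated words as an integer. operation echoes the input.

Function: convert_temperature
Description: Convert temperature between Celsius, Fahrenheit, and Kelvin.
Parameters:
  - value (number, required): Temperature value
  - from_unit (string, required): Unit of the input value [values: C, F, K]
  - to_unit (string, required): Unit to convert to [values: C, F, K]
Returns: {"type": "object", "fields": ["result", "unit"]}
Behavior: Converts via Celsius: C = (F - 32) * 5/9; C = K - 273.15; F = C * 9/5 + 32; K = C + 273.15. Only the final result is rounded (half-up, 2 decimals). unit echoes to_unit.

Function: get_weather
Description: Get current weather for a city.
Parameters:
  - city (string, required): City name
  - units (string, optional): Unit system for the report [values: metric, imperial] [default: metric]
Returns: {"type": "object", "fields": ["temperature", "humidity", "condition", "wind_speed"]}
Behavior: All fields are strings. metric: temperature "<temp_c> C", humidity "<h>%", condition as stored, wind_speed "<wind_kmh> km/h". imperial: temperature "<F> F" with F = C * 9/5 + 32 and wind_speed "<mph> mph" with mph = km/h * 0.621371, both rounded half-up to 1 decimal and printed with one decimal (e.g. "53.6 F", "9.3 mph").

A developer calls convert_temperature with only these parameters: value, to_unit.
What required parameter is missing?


Required parameters: value, from_unit, to_unit
Provided: value, to_unit
Missing: from_unit
from_unit
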